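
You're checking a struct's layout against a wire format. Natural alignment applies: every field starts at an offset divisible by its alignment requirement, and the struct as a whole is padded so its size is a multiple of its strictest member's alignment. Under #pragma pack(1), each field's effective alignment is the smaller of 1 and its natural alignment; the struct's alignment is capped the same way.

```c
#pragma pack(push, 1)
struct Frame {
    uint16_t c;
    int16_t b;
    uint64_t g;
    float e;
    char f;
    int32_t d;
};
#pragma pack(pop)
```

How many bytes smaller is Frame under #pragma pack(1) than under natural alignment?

11

natural layout:
  c at 0 (size 2, align 2) → ends 2
  b at 2 (size 2, align 2) → ends 4
  pad 4 to align 8 for g
  g at 8 (size 8, align 8) → ends 16
  e at 16 (size 4, align 4) → ends 20
  f at 20 (size 1, align 1) → ends 21
  pad 3 to align 4 for d
  d at 24 (size 4, align 4) → ends 28
  tail pad 4 to reach multiple of 8
  total 32 bytes, alignment 8
packed(1) layout:
  c at 0 (size 2, align 1) → ends 2
  b at 2 (size 2, align 1) → ends 4
  g at 4 (size 8, align 1) → ends 12
  e at 12 (size 4, align 1) → ends 16
  f at 16 (size 1, align 1) → ends 17
  d at 17 (size 4, align 1) → ends 21
  total 21 bytes, alignment 1
32 − 21 = 11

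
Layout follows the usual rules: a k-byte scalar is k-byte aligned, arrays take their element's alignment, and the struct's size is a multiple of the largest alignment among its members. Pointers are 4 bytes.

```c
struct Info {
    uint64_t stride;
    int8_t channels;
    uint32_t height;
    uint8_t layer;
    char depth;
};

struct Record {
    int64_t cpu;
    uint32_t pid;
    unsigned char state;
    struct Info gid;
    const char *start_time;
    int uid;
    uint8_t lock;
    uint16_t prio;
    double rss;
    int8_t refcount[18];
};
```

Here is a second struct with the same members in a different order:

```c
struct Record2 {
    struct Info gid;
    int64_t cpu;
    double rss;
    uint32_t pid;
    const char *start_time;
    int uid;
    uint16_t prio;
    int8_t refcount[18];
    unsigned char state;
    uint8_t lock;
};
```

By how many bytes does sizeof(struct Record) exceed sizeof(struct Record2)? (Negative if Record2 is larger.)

8

Info: 0..8  stride  (8B, 8-aligned); 8..9  channels  (1B, 1-aligned); 9..12  -- padding (3B); 12..16  height  (4B, 4-aligned); 16..17  layer  (1B, 1-aligned); 17..18  depth  (1B, 1-aligned); 18..24  -- tail padding (6B); sizeof = 24, alignof = 8
0..8  cpu  (8B, 8-aligned)
8..12  pid  (4B, 4-aligned)
12..13  state  (1B, 1-aligned)
13..16  -- padding (3B)
16..40  gid  (24B, 8-aligned)
40..44  start_time  (4B, 4-aligned)
44..48  uid  (4B, 4-aligned)
48..49  lock  (1B, 1-aligned)
49..50  -- padding (1B)
50..52  prio  (2B, 2-aligned)
52..56  -- padding (4B)
56..64  rss  (8B, 8-aligned)
64..82  refcount  (18B, 1-aligned)
82..88  -- tail padding (6B)
sizeof = 88, alignof = 8
— Record2 —
0..24  gid  (24B, 8-aligned)
24..32  cpu  (8B, 8-aligned)
32..40  rss  (8B, 8-aligned)
40..44  pid  (4B, 4-aligned)
44..48  start_time  (4B, 4-aligned)
48..52  uid  (4B, 4-aligned)
52..54  prio  (2B, 2-aligned)
54..72  refcount  (18B, 1-aligned)
72..73  state  (1B, 1-aligned)
73..74  lock  (1B, 1-aligned)
74..80  -- tail padding (6B)
sizeof = 80, alignof = 8
88 − 80 = 8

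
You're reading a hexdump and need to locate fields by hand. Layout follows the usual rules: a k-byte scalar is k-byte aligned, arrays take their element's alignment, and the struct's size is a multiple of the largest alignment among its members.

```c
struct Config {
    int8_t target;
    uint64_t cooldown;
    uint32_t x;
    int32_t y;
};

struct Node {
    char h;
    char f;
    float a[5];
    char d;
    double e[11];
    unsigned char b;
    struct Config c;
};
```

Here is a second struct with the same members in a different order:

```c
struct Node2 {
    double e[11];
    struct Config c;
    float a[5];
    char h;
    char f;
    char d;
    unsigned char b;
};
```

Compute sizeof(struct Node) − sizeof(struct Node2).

16

Config: @0: target [1B, align 1] → 1; +7 pad (align 8); @8: cooldown [8B, align 8] → 16; @16: x [4B, align 4] → 20; @20: y [4B, align 4] → 24; size 24, align 8
@0: h [1B, align 1] → 1
@1: f [1B, align 1] → 2
+2 pad (align 4)
@4: a [20B, align 4] → 24
@24: d [1B, align 1] → 25
+7 pad (align 8)
@32: e [88B, align 8] → 120
@120: b [1B, align 1] → 121
+7 pad (align 8)
@128: c [24B, align 8] → 152
size 152, align 8
— Node2 —
@0: e [88B, align 8] → 88
@88: c [24B, align 8] → 112
@112: a [20B, align 4] → 132
@132: h [1B, align 1] → 133
@133: f [1B, align 1] → 134
@134: d [1B, align 1] → 135
@135: b [1B, align 1] → 136
size 136, align 8
152 − 136 = 16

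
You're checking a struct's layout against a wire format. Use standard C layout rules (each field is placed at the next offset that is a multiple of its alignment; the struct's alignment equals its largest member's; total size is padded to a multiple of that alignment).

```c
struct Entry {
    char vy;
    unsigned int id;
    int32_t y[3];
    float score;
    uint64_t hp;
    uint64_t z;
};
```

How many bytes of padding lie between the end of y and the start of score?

@0: vy [1B, align 1] → 1
+3 pad (align 4)
@4: id [4B, align 4] → 8
@8: y [12B, align 4] → 20
@20: score [4B, align 4] → 24

0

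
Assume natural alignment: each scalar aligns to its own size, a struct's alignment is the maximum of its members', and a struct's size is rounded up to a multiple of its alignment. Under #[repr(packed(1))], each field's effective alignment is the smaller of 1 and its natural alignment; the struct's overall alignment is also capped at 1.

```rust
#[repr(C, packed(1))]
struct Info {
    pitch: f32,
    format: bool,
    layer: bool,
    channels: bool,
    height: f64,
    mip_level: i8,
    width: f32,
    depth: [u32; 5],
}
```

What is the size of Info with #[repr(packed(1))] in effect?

40

0..4  pitch  (4B, 1-aligned)
4..5  format  (1B, 1-aligned)
5..6  layer  (1B, 1-aligned)
6..7  channels  (1B, 1-aligned)
7..15  height  (8B, 1-aligned)
15..16  mip_level  (1B, 1-aligned)
16..20  width  (4B, 1-aligned)
20..40  depth  (20B, 1-aligned)
sizeof = 40, alignof = 1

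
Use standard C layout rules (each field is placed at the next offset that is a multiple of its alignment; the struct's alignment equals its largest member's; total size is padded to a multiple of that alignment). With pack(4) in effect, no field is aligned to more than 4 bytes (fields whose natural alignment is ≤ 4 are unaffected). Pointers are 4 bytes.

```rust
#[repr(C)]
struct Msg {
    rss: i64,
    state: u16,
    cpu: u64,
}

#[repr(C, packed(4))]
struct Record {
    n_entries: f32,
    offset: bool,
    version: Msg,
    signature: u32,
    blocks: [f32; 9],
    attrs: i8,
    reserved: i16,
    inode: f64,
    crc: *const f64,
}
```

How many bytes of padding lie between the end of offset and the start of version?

Msg: rss at 0 (size 8, align 8) → ends 8; state at 8 (size 2, align 2) → ends 10; pad 6 to align 8 for cpu; cpu at 16 (size 8, align 8) → ends 24; total 24 bytes, alignment 8
n_entries at 0 (size 4, align 4) → ends 4
offset at 4 (size 1, align 1) → ends 5
pad 3 to align 4 for version
version at 8 (size 24, align 4) → ends 32

3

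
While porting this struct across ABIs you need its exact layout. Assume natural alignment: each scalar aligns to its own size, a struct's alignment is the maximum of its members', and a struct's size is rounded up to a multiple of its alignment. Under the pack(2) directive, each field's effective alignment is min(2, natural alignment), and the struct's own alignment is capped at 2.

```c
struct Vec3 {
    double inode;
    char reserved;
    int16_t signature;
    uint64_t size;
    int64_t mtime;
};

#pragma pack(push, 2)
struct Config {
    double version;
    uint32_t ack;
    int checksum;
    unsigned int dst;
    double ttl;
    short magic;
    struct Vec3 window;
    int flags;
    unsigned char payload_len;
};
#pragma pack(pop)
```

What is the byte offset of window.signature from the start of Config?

Vec3: inode at 0 (size 8, align 8) → ends 8; reserved at 8 (size 1, align 1) → ends 9; pad 1 to align 2 for signature; signature at 10 (size 2, align 2) → ends 12; pad 4 to align 8 for size; size at 16 (size 8, align 8) → ends 24; mtime at 24 (size 8, align 8) → ends 32; total 32 bytes, alignment 8
version at 0 (size 8, align 2) → ends 8
ack at 8 (size 4, align 2) → ends 12
checksum at 12 (size 4, align 2) → ends 16
dst at 16 (size 4, align 2) → ends 20
ttl at 20 (size 8, align 2) → ends 28
magic at 28 (size 2, align 2) → ends 30
window at 30 (size 32, align 2) → ends 62
within Vec3: signature at 10
30 + 10 = 40

40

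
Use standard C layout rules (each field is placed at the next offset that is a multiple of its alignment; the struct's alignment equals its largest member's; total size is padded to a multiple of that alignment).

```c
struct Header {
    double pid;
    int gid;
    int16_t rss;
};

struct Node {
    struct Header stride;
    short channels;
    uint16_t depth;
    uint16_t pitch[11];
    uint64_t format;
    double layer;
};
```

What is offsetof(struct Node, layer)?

56

Header: @0: pid [8B, align 8] → 8; @8: gid [4B, align 4] → 12; @12: rss [2B, align 2] → 14; +2 tail pad (align 8); size 16, align 8
@0: stride [16B, align 8] → 16
@16: channels [2B, align 2] → 18
@18: depth [2B, align 2] → 20
@20: pitch [22B, align 2] → 42
+6 pad (align 8)
@48: format [8B, align 8] → 56
@56: layer [8B, align 8] → 64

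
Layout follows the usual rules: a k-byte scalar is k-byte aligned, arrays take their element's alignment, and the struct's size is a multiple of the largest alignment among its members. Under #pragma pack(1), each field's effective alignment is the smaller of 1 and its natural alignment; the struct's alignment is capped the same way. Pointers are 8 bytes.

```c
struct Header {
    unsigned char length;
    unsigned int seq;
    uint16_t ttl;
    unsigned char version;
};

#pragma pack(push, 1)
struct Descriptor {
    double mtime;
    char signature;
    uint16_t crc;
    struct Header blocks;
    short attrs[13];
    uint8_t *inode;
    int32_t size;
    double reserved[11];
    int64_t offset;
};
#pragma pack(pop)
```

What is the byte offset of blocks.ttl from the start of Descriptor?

19

Header: 0..1  length  (1B, 1-aligned); 1..4  -- padding (3B); 4..8  seq  (4B, 4-aligned); 8..10  ttl  (2B, 2-aligned); 10..11  version  (1B, 1-aligned); 11..12  -- tail padding (1B); sizeof = 12, alignof = 4
0..8  mtime  (8B, 1-aligned)
8..9  signature  (1B, 1-aligned)
9..11  crc  (2B, 1-aligned)
11..23  blocks  (12B, 1-aligned)
within Header: ttl at 8
11 + 8 = 19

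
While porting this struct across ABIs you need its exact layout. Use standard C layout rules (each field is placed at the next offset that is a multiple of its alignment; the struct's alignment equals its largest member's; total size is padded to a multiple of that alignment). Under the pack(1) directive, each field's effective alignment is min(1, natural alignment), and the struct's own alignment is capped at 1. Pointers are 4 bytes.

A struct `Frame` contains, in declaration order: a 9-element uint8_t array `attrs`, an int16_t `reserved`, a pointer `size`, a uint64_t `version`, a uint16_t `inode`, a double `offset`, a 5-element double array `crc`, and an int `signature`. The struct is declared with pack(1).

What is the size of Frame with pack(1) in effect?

77

@0: attrs [9B, align 1] → 9
@9: reserved [2B, align 1] → 11
@11: size [4B, align 1] → 15
@15: version [8B, align 1] → 23
@23: inode [2B, align 1] → 25
@25: offset [8B, align 1] → 33
@33: crc [40B, align 1] → 73
@73: signature [4B, align 1] → 77
size 77, align 1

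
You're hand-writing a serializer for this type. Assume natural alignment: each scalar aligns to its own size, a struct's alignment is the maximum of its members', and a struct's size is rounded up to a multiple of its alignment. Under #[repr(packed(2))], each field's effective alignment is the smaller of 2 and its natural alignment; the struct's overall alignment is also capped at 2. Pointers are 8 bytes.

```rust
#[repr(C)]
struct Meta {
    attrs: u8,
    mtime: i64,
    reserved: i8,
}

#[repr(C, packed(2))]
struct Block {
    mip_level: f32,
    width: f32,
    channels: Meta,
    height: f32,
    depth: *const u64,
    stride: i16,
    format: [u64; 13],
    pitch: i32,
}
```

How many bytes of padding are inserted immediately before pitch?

0

Meta: 0..1  attrs  (1B, 1-aligned); 1..8  -- padding (7B); 8..16  mtime  (8B, 8-aligned); 16..17  reserved  (1B, 1-aligned); 17..24  -- tail padding (7B); sizeof = 24, alignof = 8
0..4  mip_level  (4B, 2-aligned)
4..8  width  (4B, 2-aligned)
8..32  channels  (24B, 2-aligned)
32..36  height  (4B, 2-aligned)
36..44  depth  (8B, 2-aligned)
44..46  stride  (2B, 2-aligned)
46..150  format  (104B, 2-aligned)
150..154  pitch  (4B, 2-aligned)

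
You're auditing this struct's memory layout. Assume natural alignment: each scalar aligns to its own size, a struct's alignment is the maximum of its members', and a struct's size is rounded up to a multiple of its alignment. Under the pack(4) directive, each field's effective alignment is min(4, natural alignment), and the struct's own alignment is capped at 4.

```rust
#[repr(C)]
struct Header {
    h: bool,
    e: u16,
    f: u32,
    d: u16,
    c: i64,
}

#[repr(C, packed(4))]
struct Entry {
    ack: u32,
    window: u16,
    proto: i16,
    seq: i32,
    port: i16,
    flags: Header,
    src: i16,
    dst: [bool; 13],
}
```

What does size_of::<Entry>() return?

56 bytes

Header: @0: h [1B, align 1] → 1; +1 pad (align 2); @2: e [2B, align 2] → 4; @4: f [4B, align 4] → 8; @8: d [2B, align 2] → 10; +6 pad (align 8); @16: c [8B, align 8] → 24; size 24, align 8
@0: ack [4B, align 4] → 4
@4: window [2B, align 2] → 6
@6: proto [2B, align 2] → 8
@8: seq [4B, align 4] → 12
@12: port [2B, align 2] → 14
+2 pad (align 4)
@16: flags [24B, align 4] → 40
@40: src [2B, align 2] → 42
@42: dst [13B, align 1] → 55
+1 tail pad (align 4)
size 56, align 4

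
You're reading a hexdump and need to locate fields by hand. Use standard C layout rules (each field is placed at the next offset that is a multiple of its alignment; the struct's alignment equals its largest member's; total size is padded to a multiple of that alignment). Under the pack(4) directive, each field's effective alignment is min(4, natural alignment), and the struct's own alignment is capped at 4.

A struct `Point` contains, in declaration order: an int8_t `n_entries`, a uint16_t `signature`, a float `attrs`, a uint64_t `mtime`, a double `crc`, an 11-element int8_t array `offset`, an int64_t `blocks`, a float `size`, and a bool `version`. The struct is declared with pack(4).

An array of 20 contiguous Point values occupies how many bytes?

1040

0..1  n_entries  (1B, 1-aligned)
1..2  -- padding (1B)
2..4  signature  (2B, 2-aligned)
4..8  attrs  (4B, 4-aligned)
8..16  mtime  (8B, 4-aligned)
16..24  crc  (8B, 4-aligned)
24..35  offset  (11B, 1-aligned)
35..36  -- padding (1B)
36..44  blocks  (8B, 4-aligned)
44..48  size  (4B, 4-aligned)
48..49  version  (1B, 1-aligned)
49..52  -- tail padding (3B)
sizeof = 52, alignof = 4
array of 20: 20 × 52 = 1040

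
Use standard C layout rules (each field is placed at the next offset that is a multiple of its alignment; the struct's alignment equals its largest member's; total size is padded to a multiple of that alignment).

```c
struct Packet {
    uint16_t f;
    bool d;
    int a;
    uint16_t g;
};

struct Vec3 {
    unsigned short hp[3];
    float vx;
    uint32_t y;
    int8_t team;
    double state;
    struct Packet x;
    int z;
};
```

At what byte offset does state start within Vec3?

Packet: f at 0 (size 2, align 2) → ends 2; d at 2 (size 1, align 1) → ends 3; pad 1 to align 4 for a; a at 4 (size 4, align 4) → ends 8; g at 8 (size 2, align 2) → ends 10; tail pad 2 to reach multiple of 4; total 12 bytes, alignment 4
hp at 0 (size 6, align 2) → ends 6
pad 2 to align 4 for vx
vx at 8 (size 4, align 4) → ends 12
y at 12 (size 4, align 4) → ends 16
team at 16 (size 1, align 1) → ends 17
pad 7 to align 8 for state
state at 24 (size 8, align 8) → ends 32

24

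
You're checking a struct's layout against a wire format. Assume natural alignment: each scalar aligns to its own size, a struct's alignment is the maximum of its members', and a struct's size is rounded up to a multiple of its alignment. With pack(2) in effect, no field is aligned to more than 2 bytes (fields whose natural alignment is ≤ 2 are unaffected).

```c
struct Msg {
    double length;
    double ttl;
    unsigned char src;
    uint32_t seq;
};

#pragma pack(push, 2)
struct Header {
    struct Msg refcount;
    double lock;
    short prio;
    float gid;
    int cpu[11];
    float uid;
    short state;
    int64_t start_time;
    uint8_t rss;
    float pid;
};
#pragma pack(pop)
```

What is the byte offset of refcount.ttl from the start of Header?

Msg: length at 0 (size 8, align 8) → ends 8; ttl at 8 (size 8, align 8) → ends 16; src at 16 (size 1, align 1) → ends 17; pad 3 to align 4 for seq; seq at 20 (size 4, align 4) → ends 24; total 24 bytes, alignment 8
refcount at 0 (size 24, align 2) → ends 24
within Msg: ttl at 8
0 + 8 = 8

8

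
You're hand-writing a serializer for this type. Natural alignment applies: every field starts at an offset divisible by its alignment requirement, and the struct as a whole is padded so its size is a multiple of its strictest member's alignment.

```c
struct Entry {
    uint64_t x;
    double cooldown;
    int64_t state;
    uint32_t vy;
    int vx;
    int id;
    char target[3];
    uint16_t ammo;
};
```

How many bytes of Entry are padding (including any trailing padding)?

0..8  x  (8B, 8-aligned)
8..16  cooldown  (8B, 8-aligned)
16..24  state  (8B, 8-aligned)
24..28  vy  (4B, 4-aligned)
28..32  vx  (4B, 4-aligned)
32..36  id  (4B, 4-aligned)
36..39  target  (3B, 1-aligned)
39..40  -- padding (1B)
40..42  ammo  (2B, 2-aligned)
42..48  -- tail padding (6B)
sizeof = 48, alignof = 8
data bytes 41, size 48 → padding 7

7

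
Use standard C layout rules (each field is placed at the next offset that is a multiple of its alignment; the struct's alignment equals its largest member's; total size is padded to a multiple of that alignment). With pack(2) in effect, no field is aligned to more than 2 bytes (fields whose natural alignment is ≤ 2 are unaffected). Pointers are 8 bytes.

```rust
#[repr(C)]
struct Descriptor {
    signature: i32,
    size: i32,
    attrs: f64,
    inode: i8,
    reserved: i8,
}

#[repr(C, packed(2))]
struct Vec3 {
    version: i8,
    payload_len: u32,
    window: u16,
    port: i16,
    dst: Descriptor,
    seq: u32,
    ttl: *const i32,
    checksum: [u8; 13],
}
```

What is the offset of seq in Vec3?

Descriptor: signature at 0 (size 4, align 4) → ends 4; size at 4 (size 4, align 4) → ends 8; attrs at 8 (size 8, align 8) → ends 16; inode at 16 (size 1, align 1) → ends 17; reserved at 17 (size 1, align 1) → ends 18; tail pad 6 to reach multiple of 8; total 24 bytes, alignment 8
version at 0 (size 1, align 1) → ends 1
pad 1 to align 2 for payload_len
payload_len at 2 (size 4, align 2) → ends 6
window at 6 (size 2, align 2) → ends 8
port at 8 (size 2, align 2) → ends 10
dst at 10 (size 24, align 2) → ends 34
seq at 34 (size 4, align 2) → ends 38

34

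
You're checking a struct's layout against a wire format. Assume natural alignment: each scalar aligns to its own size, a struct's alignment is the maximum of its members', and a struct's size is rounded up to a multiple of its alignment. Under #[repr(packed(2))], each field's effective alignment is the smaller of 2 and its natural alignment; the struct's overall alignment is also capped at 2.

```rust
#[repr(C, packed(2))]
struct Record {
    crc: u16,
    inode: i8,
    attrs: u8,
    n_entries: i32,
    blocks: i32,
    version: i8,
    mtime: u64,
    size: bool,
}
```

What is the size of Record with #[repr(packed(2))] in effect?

24

0..2  crc  (2B, 2-aligned)
2..3  inode  (1B, 1-aligned)
3..4  attrs  (1B, 1-aligned)
4..8  n_entries  (4B, 2-aligned)
8..12  blocks  (4B, 2-aligned)
12..13  version  (1B, 1-aligned)
13..14  -- padding (1B)
14..22  mtime  (8B, 2-aligned)
22..23  size  (1B, 1-aligned)
23..24  -- tail padding (1B)
sizeof = 24, alignof = 2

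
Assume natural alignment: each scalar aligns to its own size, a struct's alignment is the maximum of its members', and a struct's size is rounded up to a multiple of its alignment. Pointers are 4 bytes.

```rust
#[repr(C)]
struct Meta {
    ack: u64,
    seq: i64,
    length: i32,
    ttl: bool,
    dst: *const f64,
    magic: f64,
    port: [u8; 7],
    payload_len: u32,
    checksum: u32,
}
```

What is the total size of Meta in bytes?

ack at 0 (size 8, align 8) → ends 8
seq at 8 (size 8, align 8) → ends 16
length at 16 (size 4, align 4) → ends 20
ttl at 20 (size 1, align 1) → ends 21
pad 3 to align 4 for dst
dst at 24 (size 4, align 4) → ends 28
pad 4 to align 8 for magic
magic at 32 (size 8, align 8) → ends 40
port at 40 (size 7, align 1) → ends 47
pad 1 to align 4 for payload_len
payload_len at 48 (size 4, align 4) → ends 52
checksum at 52 (size 4, align 4) → ends 56
total 56 bytes, alignment 8

56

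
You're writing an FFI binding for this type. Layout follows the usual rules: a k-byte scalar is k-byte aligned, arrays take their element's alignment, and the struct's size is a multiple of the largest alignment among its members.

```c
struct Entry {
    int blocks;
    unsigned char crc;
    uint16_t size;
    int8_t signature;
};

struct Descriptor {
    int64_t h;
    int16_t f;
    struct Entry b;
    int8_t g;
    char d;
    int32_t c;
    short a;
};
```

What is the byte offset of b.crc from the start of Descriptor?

Entry: 0..4  blocks  (4B, 4-aligned); 4..5  crc  (1B, 1-aligned); 5..6  -- padding (1B); 6..8  size  (2B, 2-aligned); 8..9  signature  (1B, 1-aligned); 9..12  -- tail padding (3B); sizeof = 12, alignof = 4
0..8  h  (8B, 8-aligned)
8..10  f  (2B, 2-aligned)
10..12  -- padding (2B)
12..24  b  (12B, 4-aligned)
within Entry: crc at 4
12 + 4 = 16

16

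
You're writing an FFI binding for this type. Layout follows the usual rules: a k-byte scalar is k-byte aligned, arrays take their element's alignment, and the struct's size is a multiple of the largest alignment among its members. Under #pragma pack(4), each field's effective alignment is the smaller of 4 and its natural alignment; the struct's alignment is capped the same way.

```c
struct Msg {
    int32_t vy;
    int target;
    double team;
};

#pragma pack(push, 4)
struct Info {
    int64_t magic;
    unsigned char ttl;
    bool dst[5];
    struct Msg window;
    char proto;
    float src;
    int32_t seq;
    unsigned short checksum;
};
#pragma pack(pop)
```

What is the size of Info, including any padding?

Msg: @0: vy [4B, align 4] → 4; @4: target [4B, align 4] → 8; @8: team [8B, align 8] → 16; size 16, align 8
@0: magic [8B, align 4] → 8
@8: ttl [1B, align 1] → 9
@9: dst [5B, align 1] → 14
+2 pad (align 4)
@16: window [16B, align 4] → 32
@32: proto [1B, align 1] → 33
+3 pad (align 4)
@36: src [4B, align 4] → 40
@40: seq [4B, align 4] → 44
@44: checksum [2B, align 2] → 46
+2 tail pad (align 4)
size 48, align 4

48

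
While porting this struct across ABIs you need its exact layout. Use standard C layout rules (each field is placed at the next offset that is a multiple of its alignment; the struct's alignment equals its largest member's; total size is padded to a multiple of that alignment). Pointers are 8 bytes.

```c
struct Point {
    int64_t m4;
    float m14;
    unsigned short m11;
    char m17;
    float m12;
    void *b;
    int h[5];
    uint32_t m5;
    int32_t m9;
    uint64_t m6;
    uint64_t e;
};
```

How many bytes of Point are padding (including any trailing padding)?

0..8  m4  (8B, 8-aligned)
8..12  m14  (4B, 4-aligned)
12..14  m11  (2B, 2-aligned)
14..15  m17  (1B, 1-aligned)
15..16  -- padding (1B)
16..20  m12  (4B, 4-aligned)
20..24  -- padding (4B)
24..32  b  (8B, 8-aligned)
32..52  h  (20B, 4-aligned)
52..56  m5  (4B, 4-aligned)
56..60  m9  (4B, 4-aligned)
60..64  -- padding (4B)
64..72  m6  (8B, 8-aligned)
72..80  e  (8B, 8-aligned)
sizeof = 80, alignof = 8
data bytes 71, size 80 → padding 9

9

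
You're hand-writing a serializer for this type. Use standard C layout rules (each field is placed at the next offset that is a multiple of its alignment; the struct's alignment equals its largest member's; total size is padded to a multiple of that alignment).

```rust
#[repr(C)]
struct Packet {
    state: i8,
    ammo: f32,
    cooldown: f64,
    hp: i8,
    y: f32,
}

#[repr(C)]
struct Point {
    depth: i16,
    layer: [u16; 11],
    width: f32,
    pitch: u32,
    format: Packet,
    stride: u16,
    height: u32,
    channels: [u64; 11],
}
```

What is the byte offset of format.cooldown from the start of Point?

Packet: @0: state [1B, align 1] → 1; +3 pad (align 4); @4: ammo [4B, align 4] → 8; @8: cooldown [8B, align 8] → 16; @16: hp [1B, align 1] → 17; +3 pad (align 4); @20: y [4B, align 4] → 24; size 24, align 8
@0: depth [2B, align 2] → 2
@2: layer [22B, align 2] → 24
@24: width [4B, align 4] → 28
@28: pitch [4B, align 4] → 32
@32: format [24B, align 8] → 56
within Packet: cooldown at 8
32 + 8 = 40

40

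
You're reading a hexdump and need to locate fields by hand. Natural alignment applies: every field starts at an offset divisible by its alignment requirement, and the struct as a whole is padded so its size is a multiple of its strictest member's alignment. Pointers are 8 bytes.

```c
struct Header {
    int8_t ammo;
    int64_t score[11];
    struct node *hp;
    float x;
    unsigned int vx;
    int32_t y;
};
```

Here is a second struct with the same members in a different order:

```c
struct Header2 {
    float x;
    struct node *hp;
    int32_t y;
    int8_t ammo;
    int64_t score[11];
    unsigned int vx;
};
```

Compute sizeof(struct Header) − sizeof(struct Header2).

0..1  ammo  (1B, 1-aligned)
1..8  -- padding (7B)
8..96  score  (88B, 8-aligned)
96..104  hp  (8B, 8-aligned)
104..108  x  (4B, 4-aligned)
108..112  vx  (4B, 4-aligned)
112..116  y  (4B, 4-aligned)
116..120  -- tail padding (4B)
sizeof = 120, alignof = 8
— Header2 —
0..4  x  (4B, 4-aligned)
4..8  -- padding (4B)
8..16  hp  (8B, 8-aligned)
16..20  y  (4B, 4-aligned)
20..21  ammo  (1B, 1-aligned)
21..24  -- padding (3B)
24..112  score  (88B, 8-aligned)
112..116  vx  (4B, 4-aligned)
116..120  -- tail padding (4B)
sizeof = 120, alignof = 8
120 − 120 = 0

0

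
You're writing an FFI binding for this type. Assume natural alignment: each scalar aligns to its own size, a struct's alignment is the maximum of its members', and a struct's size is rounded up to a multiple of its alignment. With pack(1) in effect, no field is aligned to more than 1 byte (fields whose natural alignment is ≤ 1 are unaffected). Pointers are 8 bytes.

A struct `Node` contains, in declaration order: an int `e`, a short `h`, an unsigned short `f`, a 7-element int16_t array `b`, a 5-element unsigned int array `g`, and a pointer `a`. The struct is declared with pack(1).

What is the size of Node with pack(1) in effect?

0..4  e  (4B, 1-aligned)
4..6  h  (2B, 1-aligned)
6..8  f  (2B, 1-aligned)
8..22  b  (14B, 1-aligned)
22..42  g  (20B, 1-aligned)
42..50  a  (8B, 1-aligned)
sizeof = 50, alignof = 1

50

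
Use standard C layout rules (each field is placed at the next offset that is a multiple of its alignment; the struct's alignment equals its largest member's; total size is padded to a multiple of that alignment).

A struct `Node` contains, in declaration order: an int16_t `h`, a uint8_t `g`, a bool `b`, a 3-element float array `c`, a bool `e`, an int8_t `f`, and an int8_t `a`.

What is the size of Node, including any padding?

20 bytes

0..2  h  (2B, 2-aligned)
2..3  g  (1B, 1-aligned)
3..4  b  (1B, 1-aligned)
4..16  c  (12B, 4-aligned)
16..17  e  (1B, 1-aligned)
17..18  f  (1B, 1-aligned)
18..19  a  (1B, 1-aligned)
19..20  -- tail padding (1B)
sizeof = 20, alignof = 4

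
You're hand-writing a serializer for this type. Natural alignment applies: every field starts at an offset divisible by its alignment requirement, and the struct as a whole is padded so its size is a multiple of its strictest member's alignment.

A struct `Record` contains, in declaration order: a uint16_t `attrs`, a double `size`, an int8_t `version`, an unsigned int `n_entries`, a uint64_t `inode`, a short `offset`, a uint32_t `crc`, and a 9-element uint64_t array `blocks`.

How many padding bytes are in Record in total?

attrs at 0 (size 2, align 2) → ends 2
pad 6 to align 8 for size
size at 8 (size 8, align 8) → ends 16
version at 16 (size 1, align 1) → ends 17
pad 3 to align 4 for n_entries
n_entries at 20 (size 4, align 4) → ends 24
inode at 24 (size 8, align 8) → ends 32
offset at 32 (size 2, align 2) → ends 34
pad 2 to align 4 for crc
crc at 36 (size 4, align 4) → ends 40
blocks at 40 (size 72, align 8) → ends 112
total 112 bytes, alignment 8
data bytes 101, size 112 → padding 11

11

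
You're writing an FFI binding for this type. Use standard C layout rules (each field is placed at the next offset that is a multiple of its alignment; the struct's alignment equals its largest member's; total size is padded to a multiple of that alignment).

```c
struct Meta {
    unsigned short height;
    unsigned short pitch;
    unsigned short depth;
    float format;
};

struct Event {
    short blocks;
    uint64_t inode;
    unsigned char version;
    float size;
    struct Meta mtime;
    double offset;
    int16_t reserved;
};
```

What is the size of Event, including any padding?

Meta: 0..2  height  (2B, 2-aligned); 2..4  pitch  (2B, 2-aligned); 4..6  depth  (2B, 2-aligned); 6..8  -- padding (2B); 8..12  format  (4B, 4-aligned); sizeof = 12, alignof = 4
0..2  blocks  (2B, 2-aligned)
2..8  -- padding (6B)
8..16  inode  (8B, 8-aligned)
16..17  version  (1B, 1-aligned)
17..20  -- padding (3B)
20..24  size  (4B, 4-aligned)
24..36  mtime  (12B, 4-aligned)
36..40  -- padding (4B)
40..48  offset  (8B, 8-aligned)
48..50  reserved  (2B, 2-aligned)
50..56  -- tail padding (6B)
sizeof = 56, alignof = 8

56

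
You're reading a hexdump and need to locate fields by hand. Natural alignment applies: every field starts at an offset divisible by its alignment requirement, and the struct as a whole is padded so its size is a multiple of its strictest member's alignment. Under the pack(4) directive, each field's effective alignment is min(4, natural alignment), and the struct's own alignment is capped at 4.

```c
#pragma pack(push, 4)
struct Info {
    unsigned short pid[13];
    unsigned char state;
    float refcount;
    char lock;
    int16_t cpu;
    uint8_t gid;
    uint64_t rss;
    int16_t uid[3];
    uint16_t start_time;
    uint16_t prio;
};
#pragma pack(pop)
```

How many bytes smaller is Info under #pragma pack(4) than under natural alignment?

natural layout:
  0..26  pid  (26B, 2-aligned)
  26..27  state  (1B, 1-aligned)
  27..28  -- padding (1B)
  28..32  refcount  (4B, 4-aligned)
  32..33  lock  (1B, 1-aligned)
  33..34  -- padding (1B)
  34..36  cpu  (2B, 2-aligned)
  36..37  gid  (1B, 1-aligned)
  37..40  -- padding (3B)
  40..48  rss  (8B, 8-aligned)
  48..54  uid  (6B, 2-aligned)
  54..56  start_time  (2B, 2-aligned)
  56..58  prio  (2B, 2-aligned)
  58..64  -- tail padding (6B)
  sizeof = 64, alignof = 8
packed(4) layout:
  0..26  pid  (26B, 2-aligned)
  26..27  state  (1B, 1-aligned)
  27..28  -- padding (1B)
  28..32  refcount  (4B, 4-aligned)
  32..33  lock  (1B, 1-aligned)
  33..34  -- padding (1B)
  34..36  cpu  (2B, 2-aligned)
  36..37  gid  (1B, 1-aligned)
  37..40  -- padding (3B)
  40..48  rss  (8B, 4-aligned)
  48..54  uid  (6B, 2-aligned)
  54..56  start_time  (2B, 2-aligned)
  56..58  prio  (2B, 2-aligned)
  58..60  -- tail padding (2B)
  sizeof = 60, alignof = 4
64 − 60 = 4

4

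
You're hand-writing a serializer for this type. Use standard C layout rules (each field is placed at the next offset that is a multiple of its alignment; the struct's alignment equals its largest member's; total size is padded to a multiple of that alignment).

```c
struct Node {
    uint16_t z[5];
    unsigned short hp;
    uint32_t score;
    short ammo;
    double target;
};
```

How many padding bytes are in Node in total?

@0: z [10B, align 2] → 10
@10: hp [2B, align 2] → 12
@12: score [4B, align 4] → 16
@16: ammo [2B, align 2] → 18
+6 pad (align 8)
@24: target [8B, align 8] → 32
size 32, align 8
data bytes 26, size 32 → padding 6

6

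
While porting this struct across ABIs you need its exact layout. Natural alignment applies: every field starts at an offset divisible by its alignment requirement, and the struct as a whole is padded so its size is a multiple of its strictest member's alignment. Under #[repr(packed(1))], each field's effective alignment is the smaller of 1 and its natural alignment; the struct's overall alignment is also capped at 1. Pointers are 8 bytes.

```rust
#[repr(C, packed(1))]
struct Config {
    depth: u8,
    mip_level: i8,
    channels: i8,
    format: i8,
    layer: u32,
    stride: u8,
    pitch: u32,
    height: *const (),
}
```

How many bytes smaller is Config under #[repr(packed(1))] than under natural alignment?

3

natural layout:
  depth at 0 (size 1, align 1) → ends 1
  mip_level at 1 (size 1, align 1) → ends 2
  channels at 2 (size 1, align 1) → ends 3
  format at 3 (size 1, align 1) → ends 4
  layer at 4 (size 4, align 4) → ends 8
  stride at 8 (size 1, align 1) → ends 9
  pad 3 to align 4 for pitch
  pitch at 12 (size 4, align 4) → ends 16
  height at 16 (size 8, align 8) → ends 24
  total 24 bytes, alignment 8
packed(1) layout:
  depth at 0 (size 1, align 1) → ends 1
  mip_level at 1 (size 1, align 1) → ends 2
  channels at 2 (size 1, align 1) → ends 3
  format at 3 (size 1, align 1) → ends 4
  layer at 4 (size 4, align 1) → ends 8
  stride at 8 (size 1, align 1) → ends 9
  pitch at 9 (size 4, align 1) → ends 13
  height at 13 (size 8, align 1) → ends 21
  total 21 bytes, alignment 1
24 − 21 = 3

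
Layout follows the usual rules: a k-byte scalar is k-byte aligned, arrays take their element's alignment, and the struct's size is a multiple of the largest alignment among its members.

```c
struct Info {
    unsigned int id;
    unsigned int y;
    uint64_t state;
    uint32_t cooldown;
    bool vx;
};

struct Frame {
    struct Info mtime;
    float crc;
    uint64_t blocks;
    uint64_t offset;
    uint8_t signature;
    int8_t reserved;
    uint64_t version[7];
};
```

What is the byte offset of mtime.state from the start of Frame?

Info: @0: id [4B, align 4] → 4; @4: y [4B, align 4] → 8; @8: state [8B, align 8] → 16; @16: cooldown [4B, align 4] → 20; @20: vx [1B, align 1] → 21; +3 tail pad (align 8); size 24, align 8
@0: mtime [24B, align 8] → 24
within Info: state at 8
0 + 8 = 8

8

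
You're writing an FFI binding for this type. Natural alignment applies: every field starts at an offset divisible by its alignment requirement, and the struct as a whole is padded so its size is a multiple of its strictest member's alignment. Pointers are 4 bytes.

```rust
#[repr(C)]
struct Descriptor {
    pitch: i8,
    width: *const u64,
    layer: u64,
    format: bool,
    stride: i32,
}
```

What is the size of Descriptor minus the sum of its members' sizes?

@0: pitch [1B, align 1] → 1
+3 pad (align 4)
@4: width [4B, align 4] → 8
@8: layer [8B, align 8] → 16
@16: format [1B, align 1] → 17
+3 pad (align 4)
@20: stride [4B, align 4] → 24
size 24, align 8
data bytes 18, size 24 → padding 6

6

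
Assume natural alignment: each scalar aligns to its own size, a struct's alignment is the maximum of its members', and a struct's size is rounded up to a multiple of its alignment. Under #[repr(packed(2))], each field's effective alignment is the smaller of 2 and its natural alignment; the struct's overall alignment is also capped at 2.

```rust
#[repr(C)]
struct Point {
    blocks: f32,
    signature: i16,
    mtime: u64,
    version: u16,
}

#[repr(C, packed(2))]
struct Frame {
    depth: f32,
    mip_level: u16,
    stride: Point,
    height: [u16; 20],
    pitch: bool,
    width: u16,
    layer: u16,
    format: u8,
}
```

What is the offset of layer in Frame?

74

Point: 0..4  blocks  (4B, 4-aligned); 4..6  signature  (2B, 2-aligned); 6..8  -- padding (2B); 8..16  mtime  (8B, 8-aligned); 16..18  version  (2B, 2-aligned); 18..24  -- tail padding (6B); sizeof = 24, alignof = 8
0..4  depth  (4B, 2-aligned)
4..6  mip_level  (2B, 2-aligned)
6..30  stride  (24B, 2-aligned)
30..70  height  (40B, 2-aligned)
70..71  pitch  (1B, 1-aligned)
71..72  -- padding (1B)
72..74  width  (2B, 2-aligned)
74..76  layer  (2B, 2-aligned)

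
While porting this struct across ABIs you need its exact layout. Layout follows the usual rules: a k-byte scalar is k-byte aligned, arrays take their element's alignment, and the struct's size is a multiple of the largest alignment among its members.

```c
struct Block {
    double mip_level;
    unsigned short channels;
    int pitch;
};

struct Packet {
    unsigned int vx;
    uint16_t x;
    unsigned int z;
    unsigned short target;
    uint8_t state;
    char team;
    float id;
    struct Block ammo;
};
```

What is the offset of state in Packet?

Block: 0..8  mip_level  (8B, 8-aligned); 8..10  channels  (2B, 2-aligned); 10..12  -- padding (2B); 12..16  pitch  (4B, 4-aligned); sizeof = 16, alignof = 8
0..4  vx  (4B, 4-aligned)
4..6  x  (2B, 2-aligned)
6..8  -- padding (2B)
8..12  z  (4B, 4-aligned)
12..14  target  (2B, 2-aligned)
14..15  state  (1B, 1-aligned)

14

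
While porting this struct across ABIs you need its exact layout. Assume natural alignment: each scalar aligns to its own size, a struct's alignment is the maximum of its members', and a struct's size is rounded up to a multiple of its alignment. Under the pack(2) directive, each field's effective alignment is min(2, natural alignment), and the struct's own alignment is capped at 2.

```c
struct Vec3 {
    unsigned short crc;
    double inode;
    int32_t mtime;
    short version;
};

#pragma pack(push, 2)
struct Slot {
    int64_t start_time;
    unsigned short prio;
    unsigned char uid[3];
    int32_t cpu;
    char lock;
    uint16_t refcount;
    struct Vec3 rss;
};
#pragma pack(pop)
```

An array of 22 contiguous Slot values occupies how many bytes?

1012

Vec3: crc at 0 (size 2, align 2) → ends 2; pad 6 to align 8 for inode; inode at 8 (size 8, align 8) → ends 16; mtime at 16 (size 4, align 4) → ends 20; version at 20 (size 2, align 2) → ends 22; tail pad 2 to reach multiple of 8; total 24 bytes, alignment 8
start_time at 0 (size 8, align 2) → ends 8
prio at 8 (size 2, align 2) → ends 10
uid at 10 (size 3, align 1) → ends 13
pad 1 to align 2 for cpu
cpu at 14 (size 4, align 2) → ends 18
lock at 18 (size 1, align 1) → ends 19
pad 1 to align 2 for refcount
refcount at 20 (size 2, align 2) → ends 22
rss at 22 (size 24, align 2) → ends 46
total 46 bytes, alignment 2
array of 22: 22 × 46 = 1012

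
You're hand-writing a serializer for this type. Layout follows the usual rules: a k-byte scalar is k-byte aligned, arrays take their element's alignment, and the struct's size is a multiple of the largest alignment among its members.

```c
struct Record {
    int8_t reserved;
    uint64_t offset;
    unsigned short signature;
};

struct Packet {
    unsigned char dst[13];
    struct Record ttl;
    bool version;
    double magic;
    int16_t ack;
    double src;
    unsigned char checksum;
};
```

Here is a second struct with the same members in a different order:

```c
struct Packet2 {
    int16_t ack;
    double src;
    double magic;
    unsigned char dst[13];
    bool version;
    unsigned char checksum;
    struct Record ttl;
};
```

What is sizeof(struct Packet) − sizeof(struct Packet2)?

16

Record: @0: reserved [1B, align 1] → 1; +7 pad (align 8); @8: offset [8B, align 8] → 16; @16: signature [2B, align 2] → 18; +6 tail pad (align 8); size 24, align 8
@0: dst [13B, align 1] → 13
+3 pad (align 8)
@16: ttl [24B, align 8] → 40
@40: version [1B, align 1] → 41
+7 pad (align 8)
@48: magic [8B, align 8] → 56
@56: ack [2B, align 2] → 58
+6 pad (align 8)
@64: src [8B, align 8] → 72
@72: checksum [1B, align 1] → 73
+7 tail pad (align 8)
size 80, align 8
— Packet2 —
@0: ack [2B, align 2] → 2
+6 pad (align 8)
@8: src [8B, align 8] → 16
@16: magic [8B, align 8] → 24
@24: dst [13B, align 1] → 37
@37: version [1B, align 1] → 38
@38: checksum [1B, align 1] → 39
+1 pad (align 8)
@40: ttl [24B, align 8] → 64
size 64, align 8
80 − 64 = 16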